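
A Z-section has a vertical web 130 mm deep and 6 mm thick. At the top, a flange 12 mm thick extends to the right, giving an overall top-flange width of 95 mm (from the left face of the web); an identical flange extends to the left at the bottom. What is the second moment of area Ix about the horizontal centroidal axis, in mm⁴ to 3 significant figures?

Break the section into simple shapes (no overlaps), measuring from the bottom-left corner of the bounding box.
Web: 6 × 130, A = 780 mm², y = 65 mm, Ī = 1 098 500 mm⁴.
Top flange (beyond web): 89 × 12, A = 1 068 mm², y = 124 mm, Ī = 12 816 mm⁴.
Bottom flange (beyond web): 89 × 12, A = 1 068 mm², y = 6 mm, Ī = 12 816 mm⁴.
Centroid: ȳ = ΣA·y / ΣA = 65 mm.
Transfer each piece to the horizontal centroidal axis using Ī + A·d² with d = y − 65:
  web: d = 0 mm → contributes +1 098 500 mm⁴
  top flange (beyond web): d = 59 mm → contributes +3 730 524 mm⁴
  bottom flange (beyond web): d = -59 mm → contributes +3 730 524 mm⁴
Total I = 8 559 548 mm⁴.

Ix ≈ 8.56 × 10⁶ mm⁴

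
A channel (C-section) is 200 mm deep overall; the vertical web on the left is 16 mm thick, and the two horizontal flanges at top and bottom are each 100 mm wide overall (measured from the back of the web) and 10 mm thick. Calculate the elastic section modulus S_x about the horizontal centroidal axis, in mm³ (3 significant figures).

Split into non-overlapping primitives; take the origin at the lower-left of the bounding box.
Web: 16 × 200, A = 3 200 mm², y = 100 mm, Ī = 10 666 667 mm⁴.
Top flange (beyond web): 84 × 10, A = 840 mm², y = 195 mm, Ī = 7 000 mm⁴.
Bottom flange (beyond web): 84 × 10, A = 840 mm², y = 5 mm, Ī = 7 000 mm⁴.
By symmetry the centroid is at mid-height, ȳ = 100 mm.
Transfer each piece to the horizontal centroidal axis using Ī + A·d² with d = y − 100:
  web: d = 0 mm → contributes +10 666 667 mm⁴
  top flange (beyond web): d = 95 mm → contributes +7 588 000 mm⁴
  bottom flange (beyond web): d = -95 mm → contributes +7 588 000 mm⁴
Total I = 25 842 667 mm⁴.
Extreme fibre distance c = 100 mm; S = I/c = 258 427 mm³.

S_x ≈ 2.58 × 10⁵ mm³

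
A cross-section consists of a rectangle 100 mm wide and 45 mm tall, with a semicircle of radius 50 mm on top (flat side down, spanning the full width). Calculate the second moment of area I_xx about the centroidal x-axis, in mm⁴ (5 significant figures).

I_xx ≈ 5.4538 × 10⁶ mm⁴

Split into non-overlapping primitives; take the origin at the lower-left of the bounding box.
Rectangular body: 100 × 45, A = 4 500 mm², y = 22.5 mm, Ī = 759 375 mm⁴.
Semicircular cap: semicircle r = 50, A = 3926.991 mm², y = 66.22066 mm, Ī = 685 981 mm⁴.
Centroid: ȳ = ΣA·y / ΣA = 42.8739 mm.
Transfer each piece to the centroidal x-axis using Ī + A·d² with d = y − 42.8739:
  rectangular body: d = -20.3739 mm → contributes +2 627 305 mm⁴
  semicircular cap: d = 23.34676 mm → contributes +2 826 471 mm⁴
Total I = 5 453 777 mm⁴.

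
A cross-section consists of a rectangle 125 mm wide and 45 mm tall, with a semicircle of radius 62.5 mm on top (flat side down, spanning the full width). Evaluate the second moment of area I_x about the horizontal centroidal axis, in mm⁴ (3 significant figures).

I_x ≈ 9.68 × 10⁶ mm⁴

Split into non-overlapping primitives; take the origin at the lower-left of the bounding box.
Rectangular body: 125 × 45, A = 5 625 mm², y = 22.5 mm, Ī = 949 219 mm⁴.
Semicircular cap: semicircle r = 62.5, A = 6135.9 mm², y = 71.526 mm, Ī = 1 674 758 mm⁴.
Centroid: ȳ = ΣA·y / ΣA = 48.078 mm.
Transfer each piece to the horizontal centroidal axis using Ī + A·d² with d = y − 48.078:
  rectangular body: d = -25.578 mm → contributes +4 629 232 mm⁴
  semicircular cap: d = 23.448 mm → contributes +5 048 346 mm⁴
Total I = 9 677 577 mm⁴.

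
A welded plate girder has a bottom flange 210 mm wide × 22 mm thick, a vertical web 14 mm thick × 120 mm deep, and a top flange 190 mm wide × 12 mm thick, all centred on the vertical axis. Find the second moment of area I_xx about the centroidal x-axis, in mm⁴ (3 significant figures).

I_xx ≈ 3.18 × 10⁷ mm⁴

Treat the section as a set of non-overlapping primitives; coordinates are from the bounding-box lower-left.
Bottom plate: 210 × 22, A = 4 620 mm², y = 11 mm, Ī = 186 340 mm⁴.
Web plate: 14 × 120, A = 1 680 mm², y = 82 mm, Ī = 2 016 000 mm⁴.
Top plate: 190 × 12, A = 2 280 mm², y = 148 mm, Ī = 27 360 mm⁴.
Centroid: ȳ = ΣA·y / ΣA = 61.308 mm.
Transfer each piece to the centroidal x-axis using Ī + A·d² with d = y − 61.308:
  bottom plate: d = -50.308 mm → contributes +11 878 931 mm⁴
  web plate: d = 20.692 mm → contributes +2 735 328 mm⁴
  top plate: d = 86.692 mm → contributes +17 162 828 mm⁴
Total I = 31 777 088 mm⁴.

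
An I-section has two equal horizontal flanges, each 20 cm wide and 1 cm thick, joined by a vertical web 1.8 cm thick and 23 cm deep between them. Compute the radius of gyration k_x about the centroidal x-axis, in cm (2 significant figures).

Split into non-overlapping primitives; take the origin at the lower-left of the bounding box.
Bottom flange: 20 × 1, A = 20 cm², y = 0.5 cm, Ī = 1.667 cm⁴.
Web: 1.8 × 23, A = 41.4 cm², y = 12.5 cm, Ī = 1 825 cm⁴.
Top flange: 20 × 1, A = 20 cm², y = 24.5 cm, Ī = 1.667 cm⁴.
By symmetry the centroid is at mid-height, ȳ = 12.5 cm.
Transfer each piece to the centroidal x-axis using Ī + A·d² with d = y − 12.5:
  bottom flange: d = -12 cm → contributes +2 882 cm⁴
  web: d = 0 cm → contributes +1 825 cm⁴
  top flange: d = 12 cm → contributes +2 882 cm⁴
Total I = 7 588 cm⁴.
Radius of gyration: k = √(I/A) = √(7 588 / 81.4) = 9.655 cm.

k_x ≈ 9.7 cm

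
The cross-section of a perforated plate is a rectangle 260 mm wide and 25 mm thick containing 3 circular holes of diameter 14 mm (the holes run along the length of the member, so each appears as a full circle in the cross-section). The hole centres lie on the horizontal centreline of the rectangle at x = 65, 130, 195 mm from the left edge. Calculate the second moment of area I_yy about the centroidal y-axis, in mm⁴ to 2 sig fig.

Break the section into simple shapes (no overlaps), measuring from the bottom-left corner of the bounding box.
Plate: 260 × 25, A = 6 500 mm², x = 130 mm, Ī = 36 616 667 mm⁴.
Hole 1 (subtracted): ⌀14, A = 153.9 mm², x = 65 mm, Ī = 1 886 mm⁴.
Hole 2 (subtracted): ⌀14, A = 153.9 mm², x = 130 mm, Ī = 1 886 mm⁴.
Hole 3 (subtracted): ⌀14, A = 153.9 mm², x = 195 mm, Ī = 1 886 mm⁴.
By symmetry the centroid is at mid-width, x̄ = 130 mm.
Transfer each piece to the centroidal y-axis using Ī + A·d² with d = x − 130:
  plate: d = 0 mm → contributes +36 616 667 mm⁴
  hole 1: d = -65 mm → contributes −652 274 mm⁴
  hole 2: d = 0 mm → contributes −1 886 mm⁴
  hole 3: d = 65 mm → contributes −652 274 mm⁴
Total I = 35 310 233 mm⁴.

I_yy ≈ 3.5 × 10⁷ mm⁴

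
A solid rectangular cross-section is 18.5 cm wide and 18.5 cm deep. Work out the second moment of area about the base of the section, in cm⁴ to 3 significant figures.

I_base ≈ 3.90 × 10⁴ cm⁴

The section: 18.5 × 18.5, A = 342.25 cm², y = 9.25 cm, Ī = 9761.3 cm⁴.
Transfer it to the bottom edge using Ī + A·d² with d = y − 0:
  the section: d = 9.25 cm → contributes +39 045 cm⁴
Total I = 39 045 cm⁴.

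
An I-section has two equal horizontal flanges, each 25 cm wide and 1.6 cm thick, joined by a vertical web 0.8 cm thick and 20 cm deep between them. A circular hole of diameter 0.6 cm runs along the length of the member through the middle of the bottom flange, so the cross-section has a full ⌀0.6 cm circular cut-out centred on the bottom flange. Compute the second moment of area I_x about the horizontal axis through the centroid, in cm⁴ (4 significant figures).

I_x ≈ 9849 cm⁴

Split into non-overlapping primitives; take the origin at the lower-left of the bounding box.
Bottom flange: 25 × 1.6, A = 40 cm², y = 0.8 cm, Ī = 8.53333 cm⁴.
Web: 0.8 × 20, A = 16 cm², y = 11.6 cm, Ī = 533.333 cm⁴.
Top flange: 25 × 1.6, A = 40 cm², y = 22.4 cm, Ī = 8.53333 cm⁴.
Hole (subtracted): ⌀0.6, A = 0.282743 cm², y = 0.8 cm, Ī = 0.00636173 cm⁴.
Centroid: ȳ = ΣA·y / ΣA = 11.6319 cm.
Transfer each piece to the horizontal axis through the centroid using Ī + A·d² with d = y − 11.6319:
  bottom flange: d = -10.8319 cm → contributes +4701.74 cm⁴
  web: d = -0.0319026 cm → contributes +533.35 cm⁴
  top flange: d = 10.7681 cm → contributes +4646.61 cm⁴
  hole: d = -10.8319 cm → contributes −33.1807 cm⁴
Total I = 9848.52 cm⁴.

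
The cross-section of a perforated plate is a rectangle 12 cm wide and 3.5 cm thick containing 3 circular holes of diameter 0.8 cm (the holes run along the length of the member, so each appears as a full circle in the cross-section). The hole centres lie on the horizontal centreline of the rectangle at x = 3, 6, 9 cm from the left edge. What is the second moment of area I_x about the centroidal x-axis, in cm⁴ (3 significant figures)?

Treat the section as a set of non-overlapping primitives; coordinates are from the bounding-box lower-left.
Plate: 12 × 3.5, A = 42 cm², y = 1.75 cm, Ī = 42.875 cm⁴.
Hole 1 (subtracted): ⌀0.8, A = 0.50265 cm², y = 1.75 cm, Ī = 0.020106 cm⁴.
Hole 2 (subtracted): ⌀0.8, A = 0.50265 cm², y = 1.75 cm, Ī = 0.020106 cm⁴.
Hole 3 (subtracted): ⌀0.8, A = 0.50265 cm², y = 1.75 cm, Ī = 0.020106 cm⁴.
By symmetry the centroid is at mid-height, ȳ = 1.75 cm.
All pieces are centred on the centroidal x-axis, so I = ΣĪ (holes subtracted) = 42.815 cm⁴.

I_x ≈ 42.8 cm⁴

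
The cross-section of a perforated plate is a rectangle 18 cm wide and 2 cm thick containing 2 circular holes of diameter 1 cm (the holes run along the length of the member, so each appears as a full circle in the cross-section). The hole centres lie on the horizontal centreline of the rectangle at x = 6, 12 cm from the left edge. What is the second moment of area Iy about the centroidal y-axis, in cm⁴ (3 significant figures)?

Iy ≈ 958 cm⁴

Decompose the section into non-overlapping parts with the origin at the bottom-left of its bounding rectangle.
Plate: 18 × 2, A = 36 cm², x = 9 cm, Ī = 972 cm⁴.
Hole 1 (subtracted): ⌀1, A = 0.7854 cm², x = 6 cm, Ī = 0.049087 cm⁴.
Hole 2 (subtracted): ⌀1, A = 0.7854 cm², x = 12 cm, Ī = 0.049087 cm⁴.
By symmetry the centroid is at mid-width, x̄ = 9 cm.
Transfer each piece to the centroidal y-axis using Ī + A·d² with d = x − 9:
  plate: d = 0 cm → contributes +972 cm⁴
  hole 1: d = -3 cm → contributes −7.1177 cm⁴
  hole 2: d = 3 cm → contributes −7.1177 cm⁴
Total I = 957.76 cm⁴.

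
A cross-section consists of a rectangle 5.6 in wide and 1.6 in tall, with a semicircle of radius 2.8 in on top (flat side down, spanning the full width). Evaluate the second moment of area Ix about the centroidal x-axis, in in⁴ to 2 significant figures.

Decompose the section into non-overlapping parts with the origin at the bottom-left of its bounding rectangle.
Rectangular body: 5.6 × 1.6, A = 8.96 in², y = 0.8 in, Ī = 1.911 in⁴.
Semicircular cap: semicircle r = 2.8, A = 12.32 in², y = 2.788 in, Ī = 6.746 in⁴.
Centroid: ȳ = ΣA·y / ΣA = 1.951 in.
Transfer each piece to the centroidal x-axis using Ī + A·d² with d = y − 1.951:
  rectangular body: d = -1.151 in → contributes +13.78 in⁴
  semicircular cap: d = 0.8374 in → contributes +15.38 in⁴
Total I = 29.16 in⁴.

Ix ≈ 29 in⁴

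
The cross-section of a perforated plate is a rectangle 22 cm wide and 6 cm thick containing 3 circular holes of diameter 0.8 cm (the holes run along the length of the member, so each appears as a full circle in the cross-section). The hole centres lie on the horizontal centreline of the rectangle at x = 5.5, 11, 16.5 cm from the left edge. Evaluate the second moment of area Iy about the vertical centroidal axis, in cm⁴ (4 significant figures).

Iy ≈ 5294 cm⁴

Break the section into simple shapes (no overlaps), measuring from the bottom-left corner of the bounding box.
Plate: 22 × 6, A = 132 cm², x = 11 cm, Ī = 5 324 cm⁴.
Hole 1 (subtracted): ⌀0.8, A = 0.502655 cm², x = 5.5 cm, Ī = 0.0201062 cm⁴.
Hole 2 (subtracted): ⌀0.8, A = 0.502655 cm², x = 11 cm, Ī = 0.0201062 cm⁴.
Hole 3 (subtracted): ⌀0.8, A = 0.502655 cm², x = 16.5 cm, Ī = 0.0201062 cm⁴.
By symmetry the centroid is at mid-width, x̄ = 11 cm.
Transfer each piece to the vertical centroidal axis using Ī + A·d² with d = x − 11:
  plate: d = 0 cm → contributes +5 324 cm⁴
  hole 1: d = -5.5 cm → contributes −15.2254 cm⁴
  hole 2: d = 0 cm → contributes −0.0201062 cm⁴
  hole 3: d = 5.5 cm → contributes −15.2254 cm⁴
Total I = 5293.53 cm⁴.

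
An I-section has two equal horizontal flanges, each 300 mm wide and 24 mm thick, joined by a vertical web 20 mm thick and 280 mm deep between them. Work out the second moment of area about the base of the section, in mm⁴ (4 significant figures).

Break the section into simple shapes (no overlaps), measuring from the bottom-left corner of the bounding box.
Bottom flange: 300 × 24, A = 7 200 mm², y = 12 mm, Ī = 345 600 mm⁴.
Web: 20 × 280, A = 5 600 mm², y = 164 mm, Ī = 36 586 667 mm⁴.
Top flange: 300 × 24, A = 7 200 mm², y = 316 mm, Ī = 345 600 mm⁴.
Transfer each piece to the base of the section using Ī + A·d² with d = y − 0:
  bottom flange: d = 12 mm → contributes +1 382 400 mm⁴
  web: d = 164 mm → contributes +187 204 267 mm⁴
  top flange: d = 316 mm → contributes +719 308 800 mm⁴
Total I = 907 895 467 mm⁴.

I_base ≈ 9.079 × 10⁸ mm⁴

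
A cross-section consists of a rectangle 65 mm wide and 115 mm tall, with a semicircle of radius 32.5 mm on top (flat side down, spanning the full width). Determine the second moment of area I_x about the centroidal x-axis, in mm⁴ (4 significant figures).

Split into non-overlapping primitives; take the origin at the lower-left of the bounding box.
Rectangular body: 65 × 115, A = 7 475 mm², y = 57.5 mm, Ī = 8 238 073 mm⁴.
Semicircular cap: semicircle r = 32.5, A = 1659.15 mm², y = 128.793 mm, Ī = 122 452 mm⁴.
Centroid: ȳ = ΣA·y / ΣA = 70.4499 mm.
Transfer each piece to the centroidal x-axis using Ī + A·d² with d = y − 70.4499:
  rectangular body: d = -12.9499 mm → contributes +9 491 638 mm⁴
  semicircular cap: d = 58.3435 mm → contributes +5 770 149 mm⁴
Total I = 15 261 786 mm⁴.

I_x ≈ 1.526 × 10⁷ mm⁴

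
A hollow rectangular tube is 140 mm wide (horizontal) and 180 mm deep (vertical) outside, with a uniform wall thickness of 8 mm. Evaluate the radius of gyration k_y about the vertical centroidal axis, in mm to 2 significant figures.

Split into non-overlapping primitives; take the origin at the lower-left of the bounding box.
Outer rectangle: 140 × 180, A = 25 200 mm², x = 70 mm, Ī = 41 160 000 mm⁴.
Inner void (subtracted): 124 × 164, A = 20 336 mm², x = 70 mm, Ī = 26 057 195 mm⁴.
By symmetry the centroid is at mid-width, x̄ = 70 mm.
All pieces are centred on the vertical centroidal axis, so I = ΣĪ (holes subtracted) = 15 102 805 mm⁴.
Radius of gyration: k = √(I/A) = √(15 102 805 / 4 864) = 55.72 mm.

k_y ≈ 56 mm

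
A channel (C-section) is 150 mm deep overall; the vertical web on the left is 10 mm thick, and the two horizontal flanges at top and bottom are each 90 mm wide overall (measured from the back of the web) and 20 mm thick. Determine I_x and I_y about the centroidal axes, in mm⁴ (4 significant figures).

Split into non-overlapping primitives; take the origin at the lower-left of the bounding box.
Web: 10 × 150, A = 1 500 mm², y = 75 mm, Ī = 2 812 500 mm⁴.
Top flange (beyond web): 80 × 20, A = 1 600 mm², y = 140 mm, Ī = 53333.3 mm⁴.
Bottom flange (beyond web): 80 × 20, A = 1 600 mm², y = 10 mm, Ī = 53333.3 mm⁴.
By symmetry the centroid is at mid-height, ȳ = 75 mm.
Transfer each piece to the centroidal x-axis using Ī + A·d² with d = y − 75:
  web: d = 0 mm → contributes +2 812 500 mm⁴
  top flange (beyond web): d = 65 mm → contributes +6 813 333 mm⁴
  bottom flange (beyond web): d = -65 mm → contributes +6 813 333 mm⁴
Total I = 16 439 167 mm⁴.
For the y-axis: x̄ = 35.6383 mm.
Repeating about the centroidal y-axis gives I_y = 3 787 252 mm⁴.

I_x ≈ 1.644 × 10⁷ mm⁴, I_y ≈ 3.787 × 10⁶ mm⁴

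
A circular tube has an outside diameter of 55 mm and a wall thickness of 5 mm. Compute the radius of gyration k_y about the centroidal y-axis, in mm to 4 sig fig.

k_y ≈ 17.77 mm

Break the section into simple shapes (no overlaps), measuring from the bottom-left corner of the bounding box.
Outer circle: ⌀55, A = 2375.83 mm², x = 27.5 mm, Ī = 449 180 mm⁴.
Bore (subtracted): ⌀45, A = 1590.43 mm², x = 27.5 mm, Ī = 201 289 mm⁴.
By symmetry the centroid is at mid-width, x̄ = 27.5 mm.
All pieces are centred on the centroidal y-axis, so I = ΣĪ (holes subtracted) = 247 891 mm⁴.
Radius of gyration: k = √(I/A) = √(247 891 / 785.398) = 17.7658 mm.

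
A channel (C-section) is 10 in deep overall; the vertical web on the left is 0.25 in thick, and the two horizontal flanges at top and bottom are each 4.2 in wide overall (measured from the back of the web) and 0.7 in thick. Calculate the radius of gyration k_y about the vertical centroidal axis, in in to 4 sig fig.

Break the section into simple shapes (no overlaps), measuring from the bottom-left corner of the bounding box.
Web: 0.25 × 10, A = 2.5 in², x = 0.125 in, Ī = 0.0130208 in⁴.
Top flange (beyond web): 3.95 × 0.7, A = 2.765 in², x = 2.225 in, Ī = 3.59508 in⁴.
Bottom flange (beyond web): 3.95 × 0.7, A = 2.765 in², x = 2.225 in, Ī = 3.59508 in⁴.
Centroid: x̄ = ΣA·x / ΣA = 1.5712 in.
Transfer each piece to the vertical centroidal axis using Ī + A·d² with d = x − 1.5712:
  web: d = -1.4462 in → contributes +5.24177 in⁴
  top flange (beyond web): d = 0.653798 in → contributes +4.77698 in⁴
  bottom flange (beyond web): d = 0.653798 in → contributes +4.77698 in⁴
Total I = 14.7957 in⁴.
Radius of gyration: k = √(I/A) = √(14.7957 / 8.03) = 1.35741 in.

k_y ≈ 1.357 in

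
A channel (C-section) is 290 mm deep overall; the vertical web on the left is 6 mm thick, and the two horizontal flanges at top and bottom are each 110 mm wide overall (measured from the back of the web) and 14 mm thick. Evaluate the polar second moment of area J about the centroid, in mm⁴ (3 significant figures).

Split into non-overlapping primitives; take the origin at the lower-left of the bounding box.
Web: 6 × 290, A = 1 740 mm², y = 145 mm, Ī = 12 194 500 mm⁴.
Top flange (beyond web): 104 × 14, A = 1 456 mm², y = 283 mm, Ī = 23 781 mm⁴.
Bottom flange (beyond web): 104 × 14, A = 1 456 mm², y = 7 mm, Ī = 23 781 mm⁴.
By symmetry the centroid is at mid-height, ȳ = 145 mm.
Transfer each piece to the centroidal x-axis using Ī + A·d² with d = y − 145:
  web: d = 0 mm → contributes +12 194 500 mm⁴
  top flange (beyond web): d = 138 mm → contributes +27 751 845 mm⁴
  bottom flange (beyond web): d = -138 mm → contributes +27 751 845 mm⁴
Total I = 67 698 191 mm⁴.
For the y-axis: x̄ = 37.428 mm.
Repeating about the centroidal y-axis gives I_y = 5 924 682 mm⁴.
Polar second moment: J = I_x + I_y = 73 622 872 mm⁴.

J ≈ 7.36 × 10⁷ mm⁴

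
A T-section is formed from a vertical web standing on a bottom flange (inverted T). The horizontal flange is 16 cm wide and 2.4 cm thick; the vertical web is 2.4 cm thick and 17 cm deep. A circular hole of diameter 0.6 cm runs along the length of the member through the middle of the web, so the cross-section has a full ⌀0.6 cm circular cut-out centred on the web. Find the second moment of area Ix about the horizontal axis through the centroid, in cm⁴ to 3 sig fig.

Ix ≈ 2860 cm⁴

Decompose the section into non-overlapping parts with the origin at the bottom-left of its bounding rectangle.
Flange: 16 × 2.4, A = 38.4 cm², y = 1.2 cm, Ī = 18.432 cm⁴.
Web: 2.4 × 17, A = 40.8 cm², y = 10.9 cm, Ī = 982.6 cm⁴.
Hole (subtracted): ⌀0.6, A = 0.28274 cm², y = 10.9 cm, Ī = 0.0063617 cm⁴.
Centroid: ȳ = ΣA·y / ΣA = 6.1801 cm.
Transfer each piece to the horizontal axis through the centroid using Ī + A·d² with d = y − 6.1801:
  flange: d = -4.9801 cm → contributes +970.81 cm⁴
  web: d = 4.7199 cm → contributes +1891.5 cm⁴
  hole: d = 4.7199 cm → contributes −6.3051 cm⁴
Total I = 2 856 cm⁴.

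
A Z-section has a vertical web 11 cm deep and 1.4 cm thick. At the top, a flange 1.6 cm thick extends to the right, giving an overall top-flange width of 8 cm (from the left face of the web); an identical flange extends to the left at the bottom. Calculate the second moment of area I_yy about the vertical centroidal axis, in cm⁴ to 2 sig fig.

I_yy ≈ 420 cm⁴

Split into non-overlapping primitives; take the origin at the lower-left of the bounding box.
Web: 1.4 × 11, A = 15.4 cm², x = 7.3 cm, Ī = 2.515 cm⁴.
Top flange (beyond web): 6.6 × 1.6, A = 10.56 cm², x = 11.3 cm, Ī = 38.33 cm⁴.
Bottom flange (beyond web): 6.6 × 1.6, A = 10.56 cm², x = 3.3 cm, Ī = 38.33 cm⁴.
Centroid: x̄ = ΣA·x / ΣA = 7.3 cm.
Transfer each piece to the vertical centroidal axis using Ī + A·d² with d = x − 7.3:
  web: d = 0 cm → contributes +2.515 cm⁴
  top flange (beyond web): d = 4 cm → contributes +207.3 cm⁴
  bottom flange (beyond web): d = -4 cm → contributes +207.3 cm⁴
Total I = 417.1 cm⁴.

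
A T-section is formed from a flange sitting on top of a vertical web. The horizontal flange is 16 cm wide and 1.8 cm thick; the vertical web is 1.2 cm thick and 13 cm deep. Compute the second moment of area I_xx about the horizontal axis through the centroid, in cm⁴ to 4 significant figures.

Decompose the section into non-overlapping parts with the origin at the bottom-left of its bounding rectangle.
Flange: 16 × 1.8, A = 28.8 cm², y = 13.9 cm, Ī = 7.776 cm⁴.
Web: 1.2 × 13, A = 15.6 cm², y = 6.5 cm, Ī = 219.7 cm⁴.
Centroid: ȳ = ΣA·y / ΣA = 11.3 cm.
Transfer each piece to the horizontal axis through the centroid using Ī + A·d² with d = y − 11.3:
  flange: d = 2.6 cm → contributes +202.464 cm⁴
  web: d = -4.8 cm → contributes +579.124 cm⁴
Total I = 781.588 cm⁴.

I_xx ≈ 781.6 cm⁴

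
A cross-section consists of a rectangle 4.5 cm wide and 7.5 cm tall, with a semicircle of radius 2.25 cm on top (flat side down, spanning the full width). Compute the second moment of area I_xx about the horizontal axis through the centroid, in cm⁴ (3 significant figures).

Decompose the section into non-overlapping parts with the origin at the bottom-left of its bounding rectangle.
Rectangular body: 4.5 × 7.5, A = 33.75 cm², y = 3.75 cm, Ī = 158.2 cm⁴.
Semicircular cap: semicircle r = 2.25, A = 7.9522 cm², y = 8.4549 cm, Ī = 2.813 cm⁴.
Centroid: ȳ = ΣA·y / ΣA = 4.6472 cm.
Transfer each piece to the horizontal axis through the centroid using Ī + A·d² with d = y − 4.6472:
  rectangular body: d = -0.89718 cm → contributes +185.37 cm⁴
  semicircular cap: d = 3.8077 cm → contributes +118.11 cm⁴
Total I = 303.48 cm⁴.

I_xx ≈ 303 cm⁴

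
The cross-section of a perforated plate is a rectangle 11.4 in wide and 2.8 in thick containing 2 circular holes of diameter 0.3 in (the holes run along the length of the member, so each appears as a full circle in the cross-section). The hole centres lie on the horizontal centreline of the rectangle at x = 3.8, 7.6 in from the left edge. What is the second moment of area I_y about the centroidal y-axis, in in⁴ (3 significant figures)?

I_y ≈ 345 in⁴

Decompose the section into non-overlapping parts with the origin at the bottom-left of its bounding rectangle.
Plate: 11.4 × 2.8, A = 31.92 in², x = 5.7 in, Ī = 345.69 in⁴.
Hole 1 (subtracted): ⌀0.3, A = 0.070686 in², x = 3.8 in, Ī = 0.00039761 in⁴.
Hole 2 (subtracted): ⌀0.3, A = 0.070686 in², x = 7.6 in, Ī = 0.00039761 in⁴.
By symmetry the centroid is at mid-width, x̄ = 5.7 in.
Transfer each piece to the centroidal y-axis using Ī + A·d² with d = x − 5.7:
  plate: d = 0 in → contributes +345.69 in⁴
  hole 1: d = -1.9 in → contributes −0.25557 in⁴
  hole 2: d = 1.9 in → contributes −0.25557 in⁴
Total I = 345.18 in⁴.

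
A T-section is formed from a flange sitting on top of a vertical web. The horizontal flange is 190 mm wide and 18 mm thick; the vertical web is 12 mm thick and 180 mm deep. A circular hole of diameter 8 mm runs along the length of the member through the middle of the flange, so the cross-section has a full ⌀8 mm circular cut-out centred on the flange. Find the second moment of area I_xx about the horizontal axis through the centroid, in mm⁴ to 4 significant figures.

Treat the section as a set of non-overlapping primitives; coordinates are from the bounding-box lower-left.
Flange: 190 × 18, A = 3 420 mm², y = 189 mm, Ī = 92 340 mm⁴.
Web: 12 × 180, A = 2 160 mm², y = 90 mm, Ī = 5 832 000 mm⁴.
Hole (subtracted): ⌀8, A = 50.2655 mm², y = 189 mm, Ī = 201.062 mm⁴.
Centroid: ȳ = ΣA·y / ΣA = 150.329 mm.
Transfer each piece to the horizontal axis through the centroid using Ī + A·d² with d = y − 150.329:
  flange: d = 38.6709 mm → contributes +5 206 749 mm⁴
  web: d = -60.3291 mm → contributes +13 693 528 mm⁴
  hole: d = 38.6709 mm → contributes −75370.1 mm⁴
Total I = 18 824 906 mm⁴.

I_xx ≈ 1.882 × 10⁷ mm⁴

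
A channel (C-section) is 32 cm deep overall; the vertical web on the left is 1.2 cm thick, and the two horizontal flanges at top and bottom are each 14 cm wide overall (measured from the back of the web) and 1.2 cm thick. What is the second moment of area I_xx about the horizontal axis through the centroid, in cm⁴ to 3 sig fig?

I_xx ≈ 1.06 × 10⁴ cm⁴

Break the section into simple shapes (no overlaps), measuring from the bottom-left corner of the bounding box.
Web: 1.2 × 32, A = 38.4 cm², y = 16 cm, Ī = 3276.8 cm⁴.
Top flange (beyond web): 12.8 × 1.2, A = 15.36 cm², y = 31.4 cm, Ī = 1.8432 cm⁴.
Bottom flange (beyond web): 12.8 × 1.2, A = 15.36 cm², y = 0.6 cm, Ī = 1.8432 cm⁴.
By symmetry the centroid is at mid-height, ȳ = 16 cm.
Transfer each piece to the horizontal axis through the centroid using Ī + A·d² with d = y − 16:
  web: d = 0 cm → contributes +3276.8 cm⁴
  top flange (beyond web): d = 15.4 cm → contributes +3644.6 cm⁴
  bottom flange (beyond web): d = -15.4 cm → contributes +3644.6 cm⁴
Total I = 10 566 cm⁴.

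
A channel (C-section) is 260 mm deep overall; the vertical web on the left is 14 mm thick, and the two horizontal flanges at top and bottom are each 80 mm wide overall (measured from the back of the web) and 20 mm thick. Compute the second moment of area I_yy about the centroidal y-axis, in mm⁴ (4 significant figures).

Split into non-overlapping primitives; take the origin at the lower-left of the bounding box.
Web: 14 × 260, A = 3 640 mm², x = 7 mm, Ī = 59453.3 mm⁴.
Top flange (beyond web): 66 × 20, A = 1 320 mm², x = 47 mm, Ī = 479 160 mm⁴.
Bottom flange (beyond web): 66 × 20, A = 1 320 mm², x = 47 mm, Ī = 479 160 mm⁴.
Centroid: x̄ = ΣA·x / ΣA = 23.8153 mm.
Transfer each piece to the centroidal y-axis using Ī + A·d² with d = x − 23.8153:
  web: d = -16.8153 mm → contributes +1 088 677 mm⁴
  top flange (beyond web): d = 23.1847 mm → contributes +1 188 701 mm⁴
  bottom flange (beyond web): d = 23.1847 mm → contributes +1 188 701 mm⁴
Total I = 3 466 079 mm⁴.

I_yy ≈ 3.466 × 10⁶ mm⁴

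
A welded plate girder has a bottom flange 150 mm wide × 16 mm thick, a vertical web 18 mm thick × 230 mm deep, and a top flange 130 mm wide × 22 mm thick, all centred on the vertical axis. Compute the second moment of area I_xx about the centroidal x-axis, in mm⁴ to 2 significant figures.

I_xx ≈ 1.0 × 10⁸ mm⁴

Split into non-overlapping primitives; take the origin at the lower-left of the bounding box.
Bottom plate: 150 × 16, A = 2 400 mm², y = 8 mm, Ī = 51 200 mm⁴.
Web plate: 18 × 230, A = 4 140 mm², y = 131 mm, Ī = 18 250 500 mm⁴.
Top plate: 130 × 22, A = 2 860 mm², y = 257 mm, Ī = 115 353 mm⁴.
Centroid: ȳ = ΣA·y / ΣA = 137.9 mm.
Transfer each piece to the centroidal x-axis using Ī + A·d² with d = y − 137.9:
  bottom plate: d = -129.9 mm → contributes +40 568 726 mm⁴
  web plate: d = -6.932 mm → contributes +18 449 433 mm⁴
  top plate: d = 119.1 mm → contributes +40 662 171 mm⁴
Total I = 99 680 330 mm⁴.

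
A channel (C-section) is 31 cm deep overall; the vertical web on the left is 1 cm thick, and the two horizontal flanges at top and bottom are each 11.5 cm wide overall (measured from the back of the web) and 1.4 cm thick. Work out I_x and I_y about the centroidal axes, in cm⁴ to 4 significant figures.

Break the section into simple shapes (no overlaps), measuring from the bottom-left corner of the bounding box.
Web: 1 × 31, A = 31 cm², y = 15.5 cm, Ī = 2482.58 cm⁴.
Top flange (beyond web): 10.5 × 1.4, A = 14.7 cm², y = 30.3 cm, Ī = 2.401 cm⁴.
Bottom flange (beyond web): 10.5 × 1.4, A = 14.7 cm², y = 0.7 cm, Ī = 2.401 cm⁴.
By symmetry the centroid is at mid-height, ȳ = 15.5 cm.
Transfer each piece to the centroidal x-axis using Ī + A·d² with d = y − 15.5:
  web: d = 0 cm → contributes +2482.58 cm⁴
  top flange (beyond web): d = 14.8 cm → contributes +3222.29 cm⁴
  bottom flange (beyond web): d = -14.8 cm → contributes +3222.29 cm⁴
Total I = 8927.16 cm⁴.
For the y-axis: x̄ = 3.29884 cm.
Repeating about the centroidal y-axis gives I_y = 771.589 cm⁴.

I_x ≈ 8927 cm⁴, I_y ≈ 771.6 cm⁴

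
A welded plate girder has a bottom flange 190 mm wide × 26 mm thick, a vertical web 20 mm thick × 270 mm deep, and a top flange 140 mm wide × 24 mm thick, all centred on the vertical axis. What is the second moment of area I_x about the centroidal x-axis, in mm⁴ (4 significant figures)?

I_x ≈ 2.099 × 10⁸ mm⁴

Break the section into simple shapes (no overlaps), measuring from the bottom-left corner of the bounding box.
Bottom plate: 190 × 26, A = 4 940 mm², y = 13 mm, Ī = 278 287 mm⁴.
Web plate: 20 × 270, A = 5 400 mm², y = 161 mm, Ī = 32 805 000 mm⁴.
Top plate: 140 × 24, A = 3 360 mm², y = 308 mm, Ī = 161 280 mm⁴.
Centroid: ȳ = ΣA·y / ΣA = 143.686 mm.
Transfer each piece to the centroidal x-axis using Ī + A·d² with d = y − 143.686:
  bottom plate: d = -130.686 mm → contributes +84 647 879 mm⁴
  web plate: d = 17.3139 mm → contributes +34 423 758 mm⁴
  top plate: d = 164.314 mm → contributes +90 878 079 mm⁴
Total I = 209 949 717 mm⁴.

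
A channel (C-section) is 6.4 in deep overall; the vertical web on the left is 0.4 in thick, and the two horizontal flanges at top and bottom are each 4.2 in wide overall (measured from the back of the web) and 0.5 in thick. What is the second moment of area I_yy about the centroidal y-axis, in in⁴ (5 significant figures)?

I_yy ≈ 11.352 in⁴

Treat the section as a set of non-overlapping primitives; coordinates are from the bounding-box lower-left.
Web: 0.4 × 6.4, A = 2.56 in², x = 0.2 in, Ī = 0.03413333 in⁴.
Top flange (beyond web): 3.8 × 0.5, A = 1.9 in², x = 2.3 in, Ī = 2.286333 in⁴.
Bottom flange (beyond web): 3.8 × 0.5, A = 1.9 in², x = 2.3 in, Ī = 2.286333 in⁴.
Centroid: x̄ = ΣA·x / ΣA = 1.454717 in.
Transfer each piece to the centroidal y-axis using Ī + A·d² with d = x − 1.454717:
  web: d = -1.254717 in → contributes +4.064379 in⁴
  top flange (beyond web): d = 0.845283 in → contributes +3.64389 in⁴
  bottom flange (beyond web): d = 0.845283 in → contributes +3.64389 in⁴
Total I = 11.35216 in⁴.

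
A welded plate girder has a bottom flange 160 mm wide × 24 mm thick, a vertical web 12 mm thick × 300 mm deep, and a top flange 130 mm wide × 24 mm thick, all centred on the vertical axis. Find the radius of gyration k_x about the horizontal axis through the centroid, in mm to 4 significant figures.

Decompose the section into non-overlapping parts with the origin at the bottom-left of its bounding rectangle.
Bottom plate: 160 × 24, A = 3 840 mm², y = 12 mm, Ī = 184 320 mm⁴.
Web plate: 12 × 300, A = 3 600 mm², y = 174 mm, Ī = 27 000 000 mm⁴.
Top plate: 130 × 24, A = 3 120 mm², y = 336 mm, Ī = 149 760 mm⁴.
Centroid: ȳ = ΣA·y / ΣA = 162.955 mm.
Transfer each piece to the horizontal axis through the centroid using Ī + A·d² with d = y − 162.955:
  bottom plate: d = -150.955 mm → contributes +87 687 455 mm⁴
  web plate: d = 11.0455 mm → contributes +27 439 207 mm⁴
  top plate: d = 173.045 mm → contributes +93 577 316 mm⁴
Total I = 208 703 978 mm⁴.
Radius of gyration: k = √(I/A) = √(208 703 978 / 10 560) = 140.583 mm.

k_x ≈ 140.6 mm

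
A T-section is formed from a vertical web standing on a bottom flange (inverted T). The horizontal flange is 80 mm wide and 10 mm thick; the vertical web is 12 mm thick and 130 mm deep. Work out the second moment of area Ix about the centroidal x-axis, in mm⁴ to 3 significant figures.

Treat the section as a set of non-overlapping primitives; coordinates are from the bounding-box lower-left.
Flange: 80 × 10, A = 800 mm², y = 5 mm, Ī = 6666.7 mm⁴.
Web: 12 × 130, A = 1 560 mm², y = 75 mm, Ī = 2 197 000 mm⁴.
Centroid: ȳ = ΣA·y / ΣA = 51.271 mm.
Transfer each piece to the centroidal x-axis using Ī + A·d² with d = y − 51.271:
  flange: d = -46.271 mm → contributes +1 719 485 mm⁴
  web: d = 23.729 mm → contributes +3 075 368 mm⁴
Total I = 4 794 853 mm⁴.

Ix ≈ 4.79 × 10⁶ mm⁴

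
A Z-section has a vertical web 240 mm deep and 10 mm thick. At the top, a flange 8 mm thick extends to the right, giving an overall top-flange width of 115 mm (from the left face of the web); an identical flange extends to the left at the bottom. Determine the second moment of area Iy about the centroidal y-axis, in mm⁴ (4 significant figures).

Break the section into simple shapes (no overlaps), measuring from the bottom-left corner of the bounding box.
Web: 10 × 240, A = 2 400 mm², x = 110 mm, Ī = 20 000 mm⁴.
Top flange (beyond web): 105 × 8, A = 840 mm², x = 167.5 mm, Ī = 771 750 mm⁴.
Bottom flange (beyond web): 105 × 8, A = 840 mm², x = 52.5 mm, Ī = 771 750 mm⁴.
Centroid: x̄ = ΣA·x / ΣA = 110 mm.
Transfer each piece to the centroidal y-axis using Ī + A·d² with d = x − 110:
  web: d = 0 mm → contributes +20 000 mm⁴
  top flange (beyond web): d = 57.5 mm → contributes +3 549 000 mm⁴
  bottom flange (beyond web): d = -57.5 mm → contributes +3 549 000 mm⁴
Total I = 7 118 000 mm⁴.

Iy ≈ 7.118 × 10⁶ mm⁴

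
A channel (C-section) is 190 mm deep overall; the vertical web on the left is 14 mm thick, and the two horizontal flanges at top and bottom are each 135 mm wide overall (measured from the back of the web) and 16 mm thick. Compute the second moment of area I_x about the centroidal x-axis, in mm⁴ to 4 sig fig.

Treat the section as a set of non-overlapping primitives; coordinates are from the bounding-box lower-left.
Web: 14 × 190, A = 2 660 mm², y = 95 mm, Ī = 8 002 167 mm⁴.
Top flange (beyond web): 121 × 16, A = 1 936 mm², y = 182 mm, Ī = 41301.3 mm⁴.
Bottom flange (beyond web): 121 × 16, A = 1 936 mm², y = 8 mm, Ī = 41301.3 mm⁴.
By symmetry the centroid is at mid-height, ȳ = 95 mm.
Transfer each piece to the centroidal x-axis using Ī + A·d² with d = y − 95:
  web: d = 0 mm → contributes +8 002 167 mm⁴
  top flange (beyond web): d = 87 mm → contributes +14 694 885 mm⁴
  bottom flange (beyond web): d = -87 mm → contributes +14 694 885 mm⁴
Total I = 37 391 937 mm⁴.

I_x ≈ 3.739 × 10⁷ mm⁴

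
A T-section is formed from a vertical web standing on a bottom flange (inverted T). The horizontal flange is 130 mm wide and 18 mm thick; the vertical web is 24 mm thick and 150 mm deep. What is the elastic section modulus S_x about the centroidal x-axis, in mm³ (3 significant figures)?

Treat the section as a set of non-overlapping primitives; coordinates are from the bounding-box lower-left.
Flange: 130 × 18, A = 2 340 mm², y = 9 mm, Ī = 63 180 mm⁴.
Web: 24 × 150, A = 3 600 mm², y = 93 mm, Ī = 6 750 000 mm⁴.
Centroid: ȳ = ΣA·y / ΣA = 59.909 mm.
Transfer each piece to the centroidal x-axis using Ī + A·d² with d = y − 59.909:
  flange: d = -50.909 mm → contributes +6 127 841 mm⁴
  web: d = 33.091 mm → contributes +10 692 030 mm⁴
Total I = 16 819 871 mm⁴.
Extreme fibre distance c = 108.09 mm; S = I/c = 155 609 mm³.

S_x ≈ 1.56 × 10⁵ mm³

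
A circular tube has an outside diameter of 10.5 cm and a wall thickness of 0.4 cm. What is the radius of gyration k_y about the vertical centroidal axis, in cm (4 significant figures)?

k_y ≈ 3.574 cm

Break the section into simple shapes (no overlaps), measuring from the bottom-left corner of the bounding box.
Outer circle: ⌀10.5, A = 86.5901 cm², x = 5.25 cm, Ī = 596.66 cm⁴.
Bore (subtracted): ⌀9.7, A = 73.8981 cm², x = 5.25 cm, Ī = 434.567 cm⁴.
By symmetry the centroid is at mid-width, x̄ = 5.25 cm.
All pieces are centred on the vertical centroidal axis, so I = ΣĪ (holes subtracted) = 162.093 cm⁴.
Radius of gyration: k = √(I/A) = √(162.093 / 12.692) = 3.57369 cm.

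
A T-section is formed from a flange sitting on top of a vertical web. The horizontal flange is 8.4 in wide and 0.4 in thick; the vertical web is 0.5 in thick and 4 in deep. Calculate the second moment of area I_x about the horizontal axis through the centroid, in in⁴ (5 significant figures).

I_x ≈ 8.7795 in⁴

Decompose the section into non-overlapping parts with the origin at the bottom-left of its bounding rectangle.
Flange: 8.4 × 0.4, A = 3.36 in², y = 4.2 in, Ī = 0.0448 in⁴.
Web: 0.5 × 4, A = 2 in², y = 2 in, Ī = 2.666667 in⁴.
Centroid: ȳ = ΣA·y / ΣA = 3.379104 in.
Transfer each piece to the horizontal axis through the centroid using Ī + A·d² with d = y − 3.379104:
  flange: d = 0.8208955 in → contributes +2.309001 in⁴
  web: d = -1.379104 in → contributes +6.470525 in⁴
Total I = 8.779526 in⁴.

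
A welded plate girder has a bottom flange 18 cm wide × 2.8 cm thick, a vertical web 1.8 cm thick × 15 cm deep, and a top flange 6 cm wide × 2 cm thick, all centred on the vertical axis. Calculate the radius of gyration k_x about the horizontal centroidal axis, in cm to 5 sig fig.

Decompose the section into non-overlapping parts with the origin at the bottom-left of its bounding rectangle.
Bottom plate: 18 × 2.8, A = 50.4 cm², y = 1.4 cm, Ī = 32.928 cm⁴.
Web plate: 1.8 × 15, A = 27 cm², y = 10.3 cm, Ī = 506.25 cm⁴.
Top plate: 6 × 2, A = 12 cm², y = 18.8 cm, Ī = 4 cm⁴.
Centroid: ȳ = ΣA·y / ΣA = 6.42349 cm.
Transfer each piece to the horizontal centroidal axis using Ī + A·d² with d = y − 6.42349:
  bottom plate: d = -5.02349 cm → contributes +1304.795 cm⁴
  web plate: d = 3.87651 cm → contributes +911.9879 cm⁴
  top plate: d = 12.37651 cm → contributes +1842.136 cm⁴
Total I = 4058.919 cm⁴.
Radius of gyration: k = √(I/A) = √(4058.919 / 89.4) = 6.738084 cm.

k_x ≈ 6.7381 cm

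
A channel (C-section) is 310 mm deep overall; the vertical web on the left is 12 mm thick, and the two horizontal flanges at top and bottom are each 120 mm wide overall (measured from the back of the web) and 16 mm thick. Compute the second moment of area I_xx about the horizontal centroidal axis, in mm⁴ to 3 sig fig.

Treat the section as a set of non-overlapping primitives; coordinates are from the bounding-box lower-left.
Web: 12 × 310, A = 3 720 mm², y = 155 mm, Ī = 29 791 000 mm⁴.
Top flange (beyond web): 108 × 16, A = 1 728 mm², y = 302 mm, Ī = 36 864 mm⁴.
Bottom flange (beyond web): 108 × 16, A = 1 728 mm², y = 8 mm, Ī = 36 864 mm⁴.
By symmetry the centroid is at mid-height, ȳ = 155 mm.
Transfer each piece to the horizontal centroidal axis using Ī + A·d² with d = y − 155:
  web: d = 0 mm → contributes +29 791 000 mm⁴
  top flange (beyond web): d = 147 mm → contributes +37 377 216 mm⁴
  bottom flange (beyond web): d = -147 mm → contributes +37 377 216 mm⁴
Total I = 104 545 432 mm⁴.

I_xx ≈ 1.05 × 10⁸ mm⁴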